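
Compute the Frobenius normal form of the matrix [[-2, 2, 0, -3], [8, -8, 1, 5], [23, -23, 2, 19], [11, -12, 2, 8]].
R = [[0, 0, 0, 3], [1, 0, 0, 8], [0, 1, 0, 6], [0, 0, 1, 0]]

The invariant factors of A (the non-unit diagonal entries of the Smith normal form of xI - A over ℚ[x]) are (x - 3)(x + 1)^3, each dividing the next. The characteristic polynomial is their product, (x - 3)(x + 1)^3.

The rational canonical form is the block-diagonal matrix of companion matrices C(f_i):
R = [[0, 0, 0, 3], [1, 0, 0, 8], [0, 1, 0, 6], [0, 0, 1, 0]].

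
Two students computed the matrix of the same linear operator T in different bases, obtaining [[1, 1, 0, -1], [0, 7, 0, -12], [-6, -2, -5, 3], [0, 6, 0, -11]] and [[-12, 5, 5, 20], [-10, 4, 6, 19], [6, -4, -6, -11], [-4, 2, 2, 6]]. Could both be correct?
χ_A(x) = (x - 1)^2(x + 5)^2 but χ_B(x) = (x + 2)^4. The characteristic polynomial is a similarity invariant, so A and B are not similar.

No.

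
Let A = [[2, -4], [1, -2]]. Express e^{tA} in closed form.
e^{tA} = [[2*t + 1, -4*t], [t, 1 - 2*t]]

A has Jordan form J = [[0, 1], [0, 0]] with A = PJP^{-1}, so e^{tA} = P e^{tJ} P^{-1}.

For a Jordan block J_k(λ), e^{tJ_k(λ)} = e^{λt} · (I + tN + t^2 N^2/2! + ... + t^{k-1} N^{k-1}/(k-1)!) where N is the nilpotent superdiagonal part.

Assembling the blocks and conjugating back gives the entries of e^{tA} as shown above.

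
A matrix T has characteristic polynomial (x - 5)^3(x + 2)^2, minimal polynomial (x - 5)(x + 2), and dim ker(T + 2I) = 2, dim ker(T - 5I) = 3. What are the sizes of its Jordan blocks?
λ = -2: algebraic multiplicity 2 (exponent in χ_T), largest block size 1 (exponent in m_T), 2 blocks (geometric multiplicity). These force block sizes [1, 1].
λ = 5: algebraic multiplicity 3 (exponent in χ_T), largest block size 1 (exponent in m_T), 3 blocks (geometric multiplicity). These force block sizes [1, 1, 1].

Jordan blocks: (-2, 1), (-2, 1), (5, 1), (5, 1), (5, 1)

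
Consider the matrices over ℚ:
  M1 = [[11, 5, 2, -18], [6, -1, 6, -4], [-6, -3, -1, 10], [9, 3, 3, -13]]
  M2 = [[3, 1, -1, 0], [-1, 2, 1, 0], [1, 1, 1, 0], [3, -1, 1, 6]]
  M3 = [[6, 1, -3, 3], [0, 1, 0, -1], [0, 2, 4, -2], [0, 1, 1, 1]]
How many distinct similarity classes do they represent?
Characteristic polynomials: χ_{M1} = (x + 1)^4, χ_{M2} = (x - 6)(x - 2)^3, χ_{M3} = (x - 6)(x - 2)^3.

{M1}: invariant factors (x + 1)^2, (x + 1)^2.

{M2, M3}: invariant factors (x - 6)(x - 2)^3.

Matrices are similar if and only if their invariant-factor lists agree; the partition into similarity classes is {M1}, {M2, M3}.

2 classes: {M1}, {M2, M3}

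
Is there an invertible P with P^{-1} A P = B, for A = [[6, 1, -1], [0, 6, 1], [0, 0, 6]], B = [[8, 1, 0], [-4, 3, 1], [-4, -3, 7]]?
Yes.

Two matrices over a field are similar if and only if they have the same invariant factors.

Both A and B have characteristic polynomial (x - 6)^3 and minimal polynomial (x - 6)^3. Computing further, both have invariant factors (x - 6)^3. Hence A and B are similar.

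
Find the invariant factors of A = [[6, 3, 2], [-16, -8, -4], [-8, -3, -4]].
The Jordan structure of A has elementary divisors (x + 2)^2, (x + 2). Arranging the block sizes at each eigenvalue in decreasing order and taking row products gives the invariant factors.

Invariant factors (smallest first, each dividing the next): x + 2, (x + 2)^2.

Check: the last factor (x + 2)^2 is the minimal polynomial, and the product (x + 2)^3 is the characteristic polynomial.

x + 2, (x + 2)^2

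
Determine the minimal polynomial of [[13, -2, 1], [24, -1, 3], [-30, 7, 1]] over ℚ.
The characteristic polynomial factors as (x - 5)(x - 4)^2. The minimal polynomial is ∏(x - λ)^{k_λ} where k_λ is the size of the largest Jordan block at λ.

For λ = 4: rank(A - 4I) = 2, and the largest Jordan block has size 2 (the smallest k with rank((A - 4I)^k) = rank((A - 4I)^(k+1))).
For λ = 5: rank(A - 5I) = 2, and the largest Jordan block has size 1 (the smallest k with rank((A - 5I)^k) = rank((A - 5I)^(k+1))).

So m_A(x) = (x - 5)(x - 4)^2.

m_A(x) = (x - 5)(x - 4)^2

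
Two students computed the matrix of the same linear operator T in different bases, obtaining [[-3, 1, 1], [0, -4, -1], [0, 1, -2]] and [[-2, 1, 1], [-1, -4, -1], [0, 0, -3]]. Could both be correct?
Yes.

Two matrices over a field are similar if and only if they have the same invariant factors.

Both A and B have characteristic polynomial (x + 3)^3 and minimal polynomial (x + 3)^2. Computing further, both have invariant factors x + 3, (x + 3)^2. Hence A and B are similar.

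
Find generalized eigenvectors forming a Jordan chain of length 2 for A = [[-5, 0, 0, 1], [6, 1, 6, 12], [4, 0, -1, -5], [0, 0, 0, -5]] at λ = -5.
We seek v_1 ∈ ker((A + 5I)^2) \ ker(A + 5I), then set v_{i+1} = (A + 5I) v_i.

One such chain is v_1 = [[-2, -3, 3, 1]]^T, v_2 = [[1, 0, -1, 0]]^T. Check: (A + 5I) v_2 = [[0, 0, 0, 0]]^T = 0.

v_1 = [[-2, -3, 3, 1]]^T, v_2 = [[1, 0, -1, 0]]^T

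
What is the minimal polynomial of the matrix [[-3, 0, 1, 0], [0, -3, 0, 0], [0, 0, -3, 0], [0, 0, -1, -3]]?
m_A(x) = (x + 3)^2

The characteristic polynomial factors as (x + 3)^4. The minimal polynomial is ∏(x - λ)^{k_λ} where k_λ is the size of the largest Jordan block at λ.

For λ = -3: rank(A + 3I) = 1, and the largest Jordan block has size 2 (the smallest k with rank((A + 3I)^k) = rank((A + 3I)^(k+1))).

So m_A(x) = (x + 3)^2.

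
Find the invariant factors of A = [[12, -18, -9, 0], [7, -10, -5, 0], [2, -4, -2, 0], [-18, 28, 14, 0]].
The Jordan structure of A has elementary divisors x^3, x. Arranging the block sizes at each eigenvalue in decreasing order and taking row products gives the invariant factors.

Invariant factors (smallest first, each dividing the next): x, x^3.

Check: the last factor x^3 is the minimal polynomial, and the product x^4 is the characteristic polynomial.

x, x^3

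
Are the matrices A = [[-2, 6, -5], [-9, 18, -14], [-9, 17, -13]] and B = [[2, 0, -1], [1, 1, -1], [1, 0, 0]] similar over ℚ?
Both have characteristic polynomial (x - 1)^3, but the minimal polynomial of A is (x - 1)^3 while the minimal polynomial of B is (x - 1)^2. The minimal polynomial is a similarity invariant, so A and B are not similar.

No.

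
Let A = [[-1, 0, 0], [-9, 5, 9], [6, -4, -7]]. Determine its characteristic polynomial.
χ_A(x) = (x + 1)^3

xI - A = [[x + 1, 0, 0], [9, x - 5, -9], [-6, 4, x + 7]].

Expanding det(xI - A) along the first row:
det(xI - A) = + (x + 1)·det([[x - 5, -9], [4, x + 7]]) - (0)·det([[9, -9], [-6, x + 7]]) + (0)·det([[9, x - 5], [-6, 4]]).

Evaluating gives χ_A(x) = x^3 + 3x^2 + 3x + 1 = (x + 1)^3.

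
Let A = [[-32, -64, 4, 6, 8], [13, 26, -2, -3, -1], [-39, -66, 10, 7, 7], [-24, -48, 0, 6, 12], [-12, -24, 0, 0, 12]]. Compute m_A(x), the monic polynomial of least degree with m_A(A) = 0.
The characteristic polynomial factors as x(x - 6)^3(x - 4). The minimal polynomial is ∏(x - λ)^{k_λ} where k_λ is the size of the largest Jordan block at λ.

For λ = 0: rank(A) = 4, and the largest Jordan block has size 1 (the smallest k with rank(A^k) = rank(A^(k+1))).
For λ = 4: rank(A - 4I) = 4, and the largest Jordan block has size 1 (the smallest k with rank((A - 4I)^k) = rank((A - 4I)^(k+1))).
For λ = 6: rank(A - 6I) = 3, and the largest Jordan block has size 2 (the smallest k with rank((A - 6I)^k) = rank((A - 6I)^(k+1))).

So m_A(x) = x(x - 6)^2(x - 4).

m_A(x) = x(x - 6)^2(x - 4)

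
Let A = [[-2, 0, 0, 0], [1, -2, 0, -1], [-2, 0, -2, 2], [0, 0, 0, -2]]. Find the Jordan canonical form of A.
J = [[-2, 1, 0, 0], [0, -2, 0, 0], [0, 0, -2, 0], [0, 0, 0, -2]]

The characteristic polynomial is det(xI - A) = (x + 2)^4, so the eigenvalues are -2 (algebraic multiplicity 4).

For λ = -2: rank(A + 2I) = 1, rank((A + 2I)^2) = 0. The eigenspace has dimension 4 - 1 = 3, so there are 3 Jordan blocks; the rank sequence gives block sizes [2, 1, 1].

Assembling the blocks gives the Jordan form J above.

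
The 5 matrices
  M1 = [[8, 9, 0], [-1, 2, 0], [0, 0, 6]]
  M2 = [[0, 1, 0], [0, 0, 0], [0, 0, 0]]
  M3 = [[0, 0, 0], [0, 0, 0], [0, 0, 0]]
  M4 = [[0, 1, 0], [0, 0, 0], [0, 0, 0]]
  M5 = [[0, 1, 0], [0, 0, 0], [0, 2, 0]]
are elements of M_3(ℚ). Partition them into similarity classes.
3 classes: {M1}, {M2, M4, M5}, {M3}

Characteristic polynomials: χ_{M1} = (x - 6)(x - 5)^2, χ_{M2} = x^3, χ_{M3} = x^3, χ_{M4} = x^3, χ_{M5} = x^3.

{M1}: invariant factors (x - 6)(x - 5)^2.

{M2, M4, M5}: invariant factors x, x^2.

{M3}: invariant factors x, x, x.

Matrices are similar if and only if their invariant-factor lists agree; the partition into similarity classes is {M1}, {M2, M4, M5}, {M3}.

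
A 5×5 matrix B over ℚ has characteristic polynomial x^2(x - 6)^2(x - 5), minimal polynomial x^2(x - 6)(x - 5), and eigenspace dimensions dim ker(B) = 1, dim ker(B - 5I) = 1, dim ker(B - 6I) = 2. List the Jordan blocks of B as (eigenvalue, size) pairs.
λ = 0: algebraic multiplicity 2 (exponent in χ_B), largest block size 2 (exponent in m_B), 1 block (geometric multiplicity). This forces block sizes [2].
λ = 5: algebraic multiplicity 1 (exponent in χ_B), largest block size 1 (exponent in m_B), 1 block (geometric multiplicity). This forces block sizes [1].
λ = 6: algebraic multiplicity 2 (exponent in χ_B), largest block size 1 (exponent in m_B), 2 blocks (geometric multiplicity). These force block sizes [1, 1].

Jordan blocks: (0, 2), (5, 1), (6, 1), (6, 1)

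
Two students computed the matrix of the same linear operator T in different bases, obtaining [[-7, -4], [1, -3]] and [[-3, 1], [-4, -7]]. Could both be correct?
Two matrices over a field are similar if and only if they have the same invariant factors.

Both A and B have characteristic polynomial (x + 5)^2 and minimal polynomial (x + 5)^2. Computing further, both have invariant factors (x + 5)^2. Hence A and B are similar.

Yes.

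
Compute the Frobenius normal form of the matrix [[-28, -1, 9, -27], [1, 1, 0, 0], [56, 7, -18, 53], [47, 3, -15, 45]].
R = [[0, 0, 0, -9], [1, 0, 0, 0], [0, 1, 0, 6], [0, 0, 1, 0]]

The invariant factors of A (the non-unit diagonal entries of the Smith normal form of xI - A over ℚ[x]) are (x^2 - 3)^2, each dividing the next. The characteristic polynomial is their product, (x^2 - 3)^2.

The rational canonical form is the block-diagonal matrix of companion matrices C(f_i):
R = [[0, 0, 0, -9], [1, 0, 0, 0], [0, 1, 0, 6], [0, 0, 1, 0]].

Note the characteristic polynomial does not split into linear factors over ℚ, so A has no Jordan form over ℚ; the rational canonical form exists over any field.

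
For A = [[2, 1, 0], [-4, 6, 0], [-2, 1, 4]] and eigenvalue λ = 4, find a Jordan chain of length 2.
We seek v_1 ∈ ker((A - 4I)^2) \ ker(A - 4I), then set v_{i+1} = (A - 4I) v_i.

One such chain is v_1 = [[0, 1, 0]]^T, v_2 = [[1, 2, 1]]^T. Check: (A - 4I) v_2 = [[0, 0, 0]]^T = 0.

v_1 = [[0, 1, 0]]^T, v_2 = [[1, 2, 1]]^T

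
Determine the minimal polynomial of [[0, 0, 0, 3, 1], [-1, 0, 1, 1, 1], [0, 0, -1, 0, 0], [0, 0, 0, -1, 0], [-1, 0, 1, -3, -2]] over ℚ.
The characteristic polynomial factors as x(x + 1)^4. The minimal polynomial is ∏(x - λ)^{k_λ} where k_λ is the size of the largest Jordan block at λ.

For λ = -1: rank(A + I) = 3, and the largest Jordan block has size 3 (the smallest k with rank((A + I)^k) = rank((A + I)^(k+1))).
For λ = 0: rank(A) = 4, and the largest Jordan block has size 1 (the smallest k with rank(A^k) = rank(A^(k+1))).

So m_A(x) = x(x + 1)^3.

m_A(x) = x(x + 1)^3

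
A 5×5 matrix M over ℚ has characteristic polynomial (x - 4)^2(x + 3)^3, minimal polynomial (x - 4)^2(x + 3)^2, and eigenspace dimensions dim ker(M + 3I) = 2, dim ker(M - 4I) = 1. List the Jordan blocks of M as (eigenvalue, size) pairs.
Jordan blocks: (-3, 2), (-3, 1), (4, 2)

λ = -3: algebraic multiplicity 3 (exponent in χ_M), largest block size 2 (exponent in m_M), 2 blocks (geometric multiplicity). These force block sizes [2, 1].
λ = 4: algebraic multiplicity 2 (exponent in χ_M), largest block size 2 (exponent in m_M), 1 block (geometric multiplicity). This forces block sizes [2].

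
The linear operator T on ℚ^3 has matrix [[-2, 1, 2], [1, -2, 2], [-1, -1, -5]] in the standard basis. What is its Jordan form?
The characteristic polynomial is det(xI - A) = (x + 3)^3, so the eigenvalues are -3 (algebraic multiplicity 3).

For λ = -3: rank(A + 3I) = 1, rank((A + 3I)^2) = 0. The eigenspace has dimension 3 - 1 = 2, so there are 2 Jordan blocks; the rank sequence gives block sizes [2, 1].

Assembling the blocks gives the Jordan form J above.

J = [[-3, 1, 0], [0, -3, 0], [0, 0, -3]]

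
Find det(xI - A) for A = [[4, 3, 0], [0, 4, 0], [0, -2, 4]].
xI - A = [[x - 4, -3, 0], [0, x - 4, 0], [0, 2, x - 4]].

Expanding det(xI - A) along the first row:
det(xI - A) = + (x - 4)·det([[x - 4, 0], [2, x - 4]]) - (-3)·det([[0, 0], [0, x - 4]]) + (0)·det([[0, x - 4], [0, 2]]).

Evaluating gives χ_A(x) = x^3 - 12x^2 + 48x - 64 = (x - 4)^3.

χ_A(x) = (x - 4)^3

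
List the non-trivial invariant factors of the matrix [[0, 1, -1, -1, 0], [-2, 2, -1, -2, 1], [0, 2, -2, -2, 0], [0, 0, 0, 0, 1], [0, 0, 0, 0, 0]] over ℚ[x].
x^2, x^3

The Jordan structure of A has elementary divisors x^3, x^2. Arranging the block sizes at each eigenvalue in decreasing order and taking row products gives the invariant factors.

Invariant factors (smallest first, each dividing the next): x^2, x^3.

Check: the last factor x^3 is the minimal polynomial, and the product x^5 is the characteristic polynomial.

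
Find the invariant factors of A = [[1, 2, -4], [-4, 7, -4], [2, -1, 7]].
The Jordan structure of A has elementary divisors (x - 5)^2, (x - 5). Arranging the block sizes at each eigenvalue in decreasing order and taking row products gives the invariant factors.

Invariant factors (smallest first, each dividing the next): x - 5, (x - 5)^2.

Check: the last factor (x - 5)^2 is the minimal polynomial, and the product (x - 5)^3 is the characteristic polynomial.

x - 5, (x - 5)^2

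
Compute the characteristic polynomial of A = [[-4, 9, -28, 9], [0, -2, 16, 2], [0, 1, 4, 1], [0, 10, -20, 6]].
xI - A = [[x + 4, -9, 28, -9], [0, x + 2, -16, -2], [0, -1, x - 4, -1], [0, -10, 20, x - 6]].

Expanding det(xI - A) along the first row:
det(xI - A) = + (x + 4)·det([[x + 2, -16, -2], [-1, x - 4, -1], [-10, 20, x - 6]]) - (-9)·det([[0, -16, -2], [0, x - 4, -1], [0, 20, x - 6]]) + (28)·det([[0, x + 2, -2], [0, -1, -1], [0, -10, x - 6]]) - (-9)·det([[0, x + 2, -16], [0, -1, x - 4], [0, -10, 20]]).

Evaluating gives χ_A(x) = x^4 - 4x^3 - 44x^2 + 96x + 576 = (x - 6)^2(x + 4)^2.

χ_A(x) = (x - 6)^2(x + 4)^2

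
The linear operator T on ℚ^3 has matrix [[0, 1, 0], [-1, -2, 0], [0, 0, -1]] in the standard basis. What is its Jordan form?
J = [[-1, 1, 0], [0, -1, 0], [0, 0, -1]]

The characteristic polynomial is det(xI - A) = (x + 1)^3, so the eigenvalues are -1 (algebraic multiplicity 3).

For λ = -1: rank(A + I) = 1, rank((A + I)^2) = 0. The eigenspace has dimension 3 - 1 = 2, so there are 2 Jordan blocks; the rank sequence gives block sizes [2, 1].

Assembling the blocks gives the Jordan form J above.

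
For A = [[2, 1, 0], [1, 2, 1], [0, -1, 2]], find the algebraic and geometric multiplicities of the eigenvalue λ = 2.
algebraic multiplicity 3, geometric multiplicity 1

The characteristic polynomial is (x - 2)^3, so the factor x - 2 appears with exponent 3: the algebraic multiplicity is 3.

rank(A - 2I) = 2, so the eigenspace has dimension 3 - 2 = 1: the geometric multiplicity is 1.

Since 1 < 3, A is not diagonalizable.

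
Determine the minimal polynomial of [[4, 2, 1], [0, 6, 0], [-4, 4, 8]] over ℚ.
The characteristic polynomial factors as (x - 6)^3. The minimal polynomial is ∏(x - λ)^{k_λ} where k_λ is the size of the largest Jordan block at λ.

For λ = 6: rank(A - 6I) = 1, and the largest Jordan block has size 2 (the smallest k with rank((A - 6I)^k) = rank((A - 6I)^(k+1))).

So m_A(x) = (x - 6)^2.

m_A(x) = (x - 6)^2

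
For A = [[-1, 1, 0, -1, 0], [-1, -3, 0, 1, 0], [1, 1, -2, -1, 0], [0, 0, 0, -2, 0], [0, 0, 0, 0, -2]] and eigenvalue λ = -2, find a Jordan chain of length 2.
v_1 = [[1, 0, 0, 0, 0]]^T, v_2 = [[1, -1, 1, 0, 0]]^T

We seek v_1 ∈ ker((A + 2I)^2) \ ker(A + 2I), then set v_{i+1} = (A + 2I) v_i.

One such chain is v_1 = [[1, 0, 0, 0, 0]]^T, v_2 = [[1, -1, 1, 0, 0]]^T. Check: (A + 2I) v_2 = [[0, 0, 0, 0, 0]]^T = 0.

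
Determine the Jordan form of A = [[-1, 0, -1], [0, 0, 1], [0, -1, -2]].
The characteristic polynomial is det(xI - A) = (x + 1)^3, so the eigenvalues are -1 (algebraic multiplicity 3).

For λ = -1: rank(A + I) = 2, rank((A + I)^2) = 1, rank((A + I)^3) = 0. The eigenspace has dimension 3 - 2 = 1, so there is 1 Jordan block; the rank sequence gives block sizes [3].

Assembling the blocks gives the Jordan form J above.

J = [[-1, 1, 0], [0, -1, 1], [0, 0, -1]]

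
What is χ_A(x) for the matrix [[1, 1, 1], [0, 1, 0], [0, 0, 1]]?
χ_A(x) = (x - 1)^3

xI - A = [[x - 1, -1, -1], [0, x - 1, 0], [0, 0, x - 1]].

Expanding det(xI - A) along the first row:
det(xI - A) = + (x - 1)·det([[x - 1, 0], [0, x - 1]]) - (-1)·det([[0, 0], [0, x - 1]]) + (-1)·det([[0, x - 1], [0, 0]]).

Evaluating gives χ_A(x) = x^3 - 3x^2 + 3x - 1 = (x - 1)^3.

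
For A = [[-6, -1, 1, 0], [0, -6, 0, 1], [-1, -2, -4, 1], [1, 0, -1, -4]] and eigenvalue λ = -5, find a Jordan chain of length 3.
v_1 = [[1, -1, 1, -1]]^T, v_2 = [[1, 0, 1, -1]]^T, v_3 = [[0, -1, -1, -1]]^T

We seek v_1 ∈ ker((A + 5I)^3) \ ker((A + 5I)^2), then set v_{i+1} = (A + 5I) v_i.

One such chain is v_1 = [[1, -1, 1, -1]]^T, v_2 = [[1, 0, 1, -1]]^T, v_3 = [[0, -1, -1, -1]]^T. Check: (A + 5I) v_3 = [[0, 0, 0, 0]]^T = 0.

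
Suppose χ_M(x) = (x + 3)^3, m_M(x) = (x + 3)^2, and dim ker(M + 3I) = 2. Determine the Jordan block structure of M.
λ = -3: algebraic multiplicity 3 (exponent in χ_M), largest block size 2 (exponent in m_M), 2 blocks (geometric multiplicity). These force block sizes [2, 1].

Jordan blocks: (-3, 2), (-3, 1)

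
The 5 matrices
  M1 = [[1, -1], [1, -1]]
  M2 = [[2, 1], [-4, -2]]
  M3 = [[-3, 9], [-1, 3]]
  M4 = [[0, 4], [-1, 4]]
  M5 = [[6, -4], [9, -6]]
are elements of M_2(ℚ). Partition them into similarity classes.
2 classes: {M1, M2, M3, M5}, {M4}

Characteristic polynomials: χ_{M1} = x^2, χ_{M2} = x^2, χ_{M3} = x^2, χ_{M4} = (x - 2)^2, χ_{M5} = x^2.

{M1, M2, M3, M5}: invariant factors x^2.

{M4}: invariant factors (x - 2)^2.

Matrices are similar if and only if their invariant-factor lists agree; the partition into similarity classes is {M1, M2, M3, M5}, {M4}.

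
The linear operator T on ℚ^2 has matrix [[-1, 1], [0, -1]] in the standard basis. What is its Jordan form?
J = [[-1, 1], [0, -1]]

The characteristic polynomial is det(xI - A) = (x + 1)^2, so the eigenvalues are -1 (algebraic multiplicity 2).

For λ = -1: rank(A + I) = 1, rank((A + I)^2) = 0. The eigenspace has dimension 2 - 1 = 1, so there is 1 Jordan block; the rank sequence gives block sizes [2].

Assembling the blocks gives the Jordan form J above.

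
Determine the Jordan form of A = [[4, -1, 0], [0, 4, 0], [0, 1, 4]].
The characteristic polynomial is det(xI - A) = (x - 4)^3, so the eigenvalues are 4 (algebraic multiplicity 3).

For λ = 4: rank(A - 4I) = 1, rank((A - 4I)^2) = 0. The eigenspace has dimension 3 - 1 = 2, so there are 2 Jordan blocks; the rank sequence gives block sizes [2, 1].

Assembling the blocks gives the Jordan form J above.

J = [[4, 1, 0], [0, 4, 0], [0, 0, 4]]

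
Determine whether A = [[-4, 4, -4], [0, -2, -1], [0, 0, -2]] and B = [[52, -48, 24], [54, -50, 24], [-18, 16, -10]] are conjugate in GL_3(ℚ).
No.

Both have characteristic polynomial (x + 2)^2(x + 4), but the minimal polynomial of A is (x + 2)^2(x + 4) while the minimal polynomial of B is (x + 2)(x + 4). The minimal polynomial is a similarity invariant, so A and B are not similar.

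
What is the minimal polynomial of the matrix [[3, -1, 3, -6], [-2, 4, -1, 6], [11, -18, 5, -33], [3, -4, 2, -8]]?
m_A(x) = (x - 1)^3

The characteristic polynomial factors as (x - 1)^4. The minimal polynomial is ∏(x - λ)^{k_λ} where k_λ is the size of the largest Jordan block at λ.

For λ = 1: rank(A - I) = 2, and the largest Jordan block has size 3 (the smallest k with rank((A - I)^k) = rank((A - I)^(k+1))).

So m_A(x) = (x - 1)^3.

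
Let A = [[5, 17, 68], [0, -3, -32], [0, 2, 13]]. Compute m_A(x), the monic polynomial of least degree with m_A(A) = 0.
m_A(x) = (x - 5)^2

The characteristic polynomial factors as (x - 5)^3. The minimal polynomial is ∏(x - λ)^{k_λ} where k_λ is the size of the largest Jordan block at λ.

For λ = 5: rank(A - 5I) = 1, and the largest Jordan block has size 2 (the smallest k with rank((A - 5I)^k) = rank((A - 5I)^(k+1))).

So m_A(x) = (x - 5)^2.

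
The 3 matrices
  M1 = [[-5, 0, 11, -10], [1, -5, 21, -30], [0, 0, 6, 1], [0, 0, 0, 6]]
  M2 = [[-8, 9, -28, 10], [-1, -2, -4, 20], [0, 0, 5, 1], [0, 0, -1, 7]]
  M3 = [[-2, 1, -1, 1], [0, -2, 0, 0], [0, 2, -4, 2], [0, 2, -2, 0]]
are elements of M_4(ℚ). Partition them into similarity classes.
2 classes: {M1, M2}, {M3}

Characteristic polynomials: χ_{M1} = (x - 6)^2(x + 5)^2, χ_{M2} = (x - 6)^2(x + 5)^2, χ_{M3} = (x + 2)^4.

{M1, M2}: invariant factors (x - 6)^2(x + 5)^2.

{M3}: invariant factors x + 2, x + 2, (x + 2)^2.

Matrices are similar if and only if their invariant-factor lists agree; the partition into similarity classes is {M1, M2}, {M3}.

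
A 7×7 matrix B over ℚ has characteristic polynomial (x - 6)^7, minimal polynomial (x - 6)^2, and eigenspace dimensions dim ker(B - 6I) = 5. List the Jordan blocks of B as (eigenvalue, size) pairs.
Jordan blocks: (6, 2), (6, 2), (6, 1), (6, 1), (6, 1)

λ = 6: algebraic multiplicity 7 (exponent in χ_B), largest block size 2 (exponent in m_B), 5 blocks (geometric multiplicity). These force block sizes [2, 2, 1, 1, 1].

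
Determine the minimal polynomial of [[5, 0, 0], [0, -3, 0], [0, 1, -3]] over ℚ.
The characteristic polynomial factors as (x - 5)(x + 3)^2. The minimal polynomial is ∏(x - λ)^{k_λ} where k_λ is the size of the largest Jordan block at λ.

For λ = -3: rank(A + 3I) = 2, and the largest Jordan block has size 2 (the smallest k with rank((A + 3I)^k) = rank((A + 3I)^(k+1))).
For λ = 5: rank(A - 5I) = 2, and the largest Jordan block has size 1 (the smallest k with rank((A - 5I)^k) = rank((A - 5I)^(k+1))).

So m_A(x) = (x - 5)(x + 3)^2.

m_A(x) = (x - 5)(x + 3)^2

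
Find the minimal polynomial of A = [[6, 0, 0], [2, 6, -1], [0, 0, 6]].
The characteristic polynomial factors as (x - 6)^3. The minimal polynomial is ∏(x - λ)^{k_λ} where k_λ is the size of the largest Jordan block at λ.

For λ = 6: rank(A - 6I) = 1, and the largest Jordan block has size 2 (the smallest k with rank((A - 6I)^k) = rank((A - 6I)^(k+1))).

So m_A(x) = (x - 6)^2.

m_A(x) = (x - 6)^2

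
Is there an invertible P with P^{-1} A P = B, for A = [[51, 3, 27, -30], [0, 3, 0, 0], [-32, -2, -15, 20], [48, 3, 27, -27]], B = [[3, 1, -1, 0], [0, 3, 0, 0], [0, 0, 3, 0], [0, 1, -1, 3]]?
Yes.

Two matrices over a field are similar if and only if they have the same invariant factors.

Both A and B have characteristic polynomial (x - 3)^4 and minimal polynomial (x - 3)^2. Computing further, both have invariant factors x - 3, x - 3, (x - 3)^2. Hence A and B are similar.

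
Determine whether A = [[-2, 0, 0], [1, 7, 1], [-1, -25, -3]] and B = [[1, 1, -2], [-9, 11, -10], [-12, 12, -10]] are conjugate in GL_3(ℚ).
Two matrices over a field are similar if and only if they have the same invariant factors.

Both A and B have characteristic polynomial (x - 2)^2(x + 2) and minimal polynomial (x - 2)^2(x + 2). Computing further, both have invariant factors (x - 2)^2(x + 2). Hence A and B are similar.

Yes.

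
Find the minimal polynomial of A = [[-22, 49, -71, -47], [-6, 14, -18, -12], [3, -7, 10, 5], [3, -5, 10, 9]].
m_A(x) = (x - 5)(x - 2)^2

The characteristic polynomial factors as (x - 5)(x - 2)^3. The minimal polynomial is ∏(x - λ)^{k_λ} where k_λ is the size of the largest Jordan block at λ.

For λ = 2: rank(A - 2I) = 2, and the largest Jordan block has size 2 (the smallest k with rank((A - 2I)^k) = rank((A - 2I)^(k+1))).
For λ = 5: rank(A - 5I) = 3, and the largest Jordan block has size 1 (the smallest k with rank((A - 5I)^k) = rank((A - 5I)^(k+1))).

So m_A(x) = (x - 5)(x - 2)^2.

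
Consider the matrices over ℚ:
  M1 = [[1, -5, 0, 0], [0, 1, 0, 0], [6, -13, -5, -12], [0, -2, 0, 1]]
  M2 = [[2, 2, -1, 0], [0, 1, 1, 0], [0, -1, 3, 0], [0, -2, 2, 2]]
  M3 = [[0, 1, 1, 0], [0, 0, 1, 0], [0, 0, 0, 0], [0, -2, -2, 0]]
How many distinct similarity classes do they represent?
3 classes: {M1}, {M2}, {M3}

Characteristic polynomials: χ_{M1} = (x - 1)^3(x + 5), χ_{M2} = (x - 2)^4, χ_{M3} = x^4.

{M1}: invariant factors x - 1, (x - 1)^2(x + 5).

{M2}: invariant factors x - 2, (x - 2)^3.

{M3}: invariant factors x, x^3.

Matrices are similar if and only if their invariant-factor lists agree; the partition into similarity classes is {M1}, {M2}, {M3}.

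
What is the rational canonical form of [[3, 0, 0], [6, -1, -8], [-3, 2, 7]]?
R = [[3, 0, 0], [0, 0, -9], [0, 1, 6]]

The invariant factors of A (the non-unit diagonal entries of the Smith normal form of xI - A over ℚ[x]) are x - 3, (x - 3)^2, each dividing the next. The characteristic polynomial is their product, (x - 3)^3.

The rational canonical form is the block-diagonal matrix of companion matrices C(f_i):
R = [[3, 0, 0], [0, 0, -9], [0, 1, 6]].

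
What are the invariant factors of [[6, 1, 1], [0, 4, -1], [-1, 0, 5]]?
(x - 5)^3

The Jordan structure of A has elementary divisors (x - 5)^3. Arranging the block sizes at each eigenvalue in decreasing order and taking row products gives the invariant factors.

Invariant factors (smallest first, each dividing the next): (x - 5)^3.

Check: the last factor (x - 5)^3 is the minimal polynomial, and the product (x - 5)^3 is the characteristic polynomial.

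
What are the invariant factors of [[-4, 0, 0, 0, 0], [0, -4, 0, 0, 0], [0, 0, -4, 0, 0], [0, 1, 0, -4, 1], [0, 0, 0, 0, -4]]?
x + 4, x + 4, x + 4, (x + 4)^2

The Jordan structure of A has elementary divisors (x + 4)^2, (x + 4), (x + 4), (x + 4). Arranging the block sizes at each eigenvalue in decreasing order and taking row products gives the invariant factors.

Invariant factors (smallest first, each dividing the next): x + 4, x + 4, x + 4, (x + 4)^2.

Check: the last factor (x + 4)^2 is the minimal polynomial, and the product (x + 4)^5 is the characteristic polynomial.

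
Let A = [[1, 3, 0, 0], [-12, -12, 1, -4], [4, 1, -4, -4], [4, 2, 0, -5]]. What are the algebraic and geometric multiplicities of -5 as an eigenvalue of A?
The characteristic polynomial is (x + 5)^4, so the factor x + 5 appears with exponent 4: the algebraic multiplicity is 4.

rank(A + 5I) = 2, so the eigenspace has dimension 4 - 2 = 2: the geometric multiplicity is 2.

Since 2 < 4, A is not diagonalizable.

algebraic multiplicity 4, geometric multiplicity 2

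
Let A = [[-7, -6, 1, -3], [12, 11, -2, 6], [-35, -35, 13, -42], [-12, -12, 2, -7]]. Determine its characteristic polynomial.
xI - A = [[x + 7, 6, -1, 3], [-12, x - 11, 2, -6], [35, 35, x - 13, 42], [12, 12, -2, x + 7]].

Expanding det(xI - A) along the first row:
det(xI - A) = + (x + 7)·det([[x - 11, 2, -6], [35, x - 13, 42], [12, -2, x + 7]]) - (6)·det([[-12, 2, -6], [35, x - 13, 42], [12, -2, x + 7]]) + (-1)·det([[-12, x - 11, -6], [35, 35, 42], [12, 12, x + 7]]) - (3)·det([[-12, x - 11, 2], [35, 35, x - 13], [12, 12, -2]]).

Evaluating gives χ_A(x) = x^4 - 10x^3 + 13x^2 + 60x + 36 = (x - 6)^2(x + 1)^2.

χ_A(x) = (x - 6)^2(x + 1)^2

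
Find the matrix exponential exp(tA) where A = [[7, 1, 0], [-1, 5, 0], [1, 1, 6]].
e^{tA} = [[(t + 1)*e^{6*t}, t*e^{6*t}, 0], [-t*e^{6*t}, (1 - t)*e^{6*t}, 0], [t*e^{6*t}, t*e^{6*t}, e^{6*t}]]

A has Jordan form J = [[6, 1, 0], [0, 6, 0], [0, 0, 6]] with A = PJP^{-1}, so e^{tA} = P e^{tJ} P^{-1}.

For a Jordan block J_k(λ), e^{tJ_k(λ)} = e^{λt} · (I + tN + t^2 N^2/2! + ... + t^{k-1} N^{k-1}/(k-1)!) where N is the nilpotent superdiagonal part.

Assembling the blocks and conjugating back gives the entries of e^{tA} as shown above.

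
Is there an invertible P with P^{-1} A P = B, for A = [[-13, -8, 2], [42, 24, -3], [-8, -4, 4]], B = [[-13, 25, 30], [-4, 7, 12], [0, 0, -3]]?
trace(A) = 15 but trace(B) = -9. The trace is a similarity invariant, so A and B are not similar.

No.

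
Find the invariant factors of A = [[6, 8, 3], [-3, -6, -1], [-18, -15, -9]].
The Jordan structure of A has elementary divisors (x + 3)^3. Arranging the block sizes at each eigenvalue in decreasing order and taking row products gives the invariant factors.

Invariant factors (smallest first, each dividing the next): (x + 3)^3.

Check: the last factor (x + 3)^3 is the minimal polynomial, and the product (x + 3)^3 is the characteristic polynomial.

(x + 3)^3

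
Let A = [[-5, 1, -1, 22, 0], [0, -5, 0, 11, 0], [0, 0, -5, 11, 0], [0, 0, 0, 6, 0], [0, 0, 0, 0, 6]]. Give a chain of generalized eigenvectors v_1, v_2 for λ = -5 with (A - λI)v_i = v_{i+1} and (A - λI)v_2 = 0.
We seek v_1 ∈ ker((A + 5I)^2) \ ker(A + 5I), then set v_{i+1} = (A + 5I) v_i.

One such chain is v_1 = [[0, 1, 0, 0, 0]]^T, v_2 = [[1, 0, 0, 0, 0]]^T. Check: (A + 5I) v_2 = [[0, 0, 0, 0, 0]]^T = 0.

v_1 = [[0, 1, 0, 0, 0]]^T, v_2 = [[1, 0, 0, 0, 0]]^T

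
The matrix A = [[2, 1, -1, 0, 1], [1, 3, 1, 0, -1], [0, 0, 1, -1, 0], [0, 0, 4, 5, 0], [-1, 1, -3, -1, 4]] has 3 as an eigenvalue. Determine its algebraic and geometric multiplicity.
algebraic multiplicity 5, geometric multiplicity 2

The characteristic polynomial is (x - 3)^5, so the factor x - 3 appears with exponent 5: the algebraic multiplicity is 5.

rank(A - 3I) = 3, so the eigenspace has dimension 5 - 3 = 2: the geometric multiplicity is 2.

Since 2 < 5, A is not diagonalizable.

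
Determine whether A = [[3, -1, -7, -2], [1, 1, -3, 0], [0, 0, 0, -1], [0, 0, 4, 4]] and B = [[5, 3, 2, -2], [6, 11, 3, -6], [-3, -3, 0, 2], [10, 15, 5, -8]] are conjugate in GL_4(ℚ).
Yes.

Two matrices over a field are similar if and only if they have the same invariant factors.

Both A and B have characteristic polynomial (x - 2)^4 and minimal polynomial (x - 2)^3. Computing further, both have invariant factors x - 2, (x - 2)^3. Hence A and B are similar.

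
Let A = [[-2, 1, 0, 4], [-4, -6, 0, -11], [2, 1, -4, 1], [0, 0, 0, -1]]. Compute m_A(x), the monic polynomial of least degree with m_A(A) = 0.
m_A(x) = (x + 1)(x + 4)^2

The characteristic polynomial factors as (x + 1)(x + 4)^3. The minimal polynomial is ∏(x - λ)^{k_λ} where k_λ is the size of the largest Jordan block at λ.

For λ = -4: rank(A + 4I) = 2, and the largest Jordan block has size 2 (the smallest k with rank((A + 4I)^k) = rank((A + 4I)^(k+1))).
For λ = -1: rank(A + I) = 3, and the largest Jordan block has size 1 (the smallest k with rank((A + I)^k) = rank((A + I)^(k+1))).

So m_A(x) = (x + 1)(x + 4)^2.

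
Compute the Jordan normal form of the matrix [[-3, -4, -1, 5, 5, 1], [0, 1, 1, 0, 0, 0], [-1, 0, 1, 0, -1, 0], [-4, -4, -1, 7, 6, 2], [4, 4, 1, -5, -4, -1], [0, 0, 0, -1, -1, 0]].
J = [[-3, 0, 0, 0, 0, 0], [0, 1, 1, 0, 0, 0], [0, 0, 1, 1, 0, 0], [0, 0, 0, 1, 0, 0], [0, 0, 0, 0, 1, 1], [0, 0, 0, 0, 0, 1]]

The characteristic polynomial is det(xI - A) = (x - 1)^5(x + 3), so the eigenvalues are -3 (algebraic multiplicity 1), 1 (algebraic multiplicity 5).

For λ = -3: algebraic multiplicity 1 gives one 1×1 block.

For λ = 1: rank(A - I) = 4, rank((A - I)^2) = 2, rank((A - I)^3) = 1. The eigenspace has dimension 6 - 4 = 2, so there are 2 Jordan blocks; the rank sequence gives block sizes [3, 2].

Assembling the blocks gives the Jordan form J above.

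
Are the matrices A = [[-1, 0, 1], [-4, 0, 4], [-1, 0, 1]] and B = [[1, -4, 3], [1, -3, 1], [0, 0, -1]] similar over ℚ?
No.

trace(A) = 0 but trace(B) = -3. The trace is a similarity invariant, so A and B are not similar.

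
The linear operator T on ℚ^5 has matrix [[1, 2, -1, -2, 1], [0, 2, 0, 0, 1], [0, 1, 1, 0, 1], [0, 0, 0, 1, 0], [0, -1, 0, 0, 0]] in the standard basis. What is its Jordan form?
J = [[1, 1, 0, 0, 0], [0, 1, 0, 0, 0], [0, 0, 1, 1, 0], [0, 0, 0, 1, 0], [0, 0, 0, 0, 1]]

The characteristic polynomial is det(xI - A) = (x - 1)^5, so the eigenvalues are 1 (algebraic multiplicity 5).

For λ = 1: rank(A - I) = 2, rank((A - I)^2) = 0. The eigenspace has dimension 5 - 2 = 3, so there are 3 Jordan blocks; the rank sequence gives block sizes [2, 2, 1].

Assembling the blocks gives the Jordan form J above.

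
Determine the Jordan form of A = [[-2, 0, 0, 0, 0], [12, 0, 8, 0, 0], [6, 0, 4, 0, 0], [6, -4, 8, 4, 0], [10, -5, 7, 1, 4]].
J = [[-2, 0, 0, 0, 0], [0, 0, 0, 0, 0], [0, 0, 4, 1, 0], [0, 0, 0, 4, 0], [0, 0, 0, 0, 4]]

The characteristic polynomial is det(xI - A) = x(x - 4)^3(x + 2), so the eigenvalues are -2 (algebraic multiplicity 1), 0 (algebraic multiplicity 1), 4 (algebraic multiplicity 3).

For λ = -2: algebraic multiplicity 1 gives one 1×1 block.

For λ = 0: algebraic multiplicity 1 gives one 1×1 block.

For λ = 4: rank(A - 4I) = 3, rank((A - 4I)^2) = 2. The eigenspace has dimension 5 - 3 = 2, so there are 2 Jordan blocks; the rank sequence gives block sizes [2, 1].

Assembling the blocks gives the Jordan form J above.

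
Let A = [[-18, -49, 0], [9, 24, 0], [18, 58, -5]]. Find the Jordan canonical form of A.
J = [[-5, 0, 0], [0, 3, 1], [0, 0, 3]]

The characteristic polynomial is det(xI - A) = (x - 3)^2(x + 5), so the eigenvalues are -5 (algebraic multiplicity 1), 3 (algebraic multiplicity 2).

For λ = -5: algebraic multiplicity 1 gives one 1×1 block.

For λ = 3: rank(A - 3I) = 2, rank((A - 3I)^2) = 1. The eigenspace has dimension 3 - 2 = 1, so there is 1 Jordan block; the rank sequence gives block sizes [2].

Assembling the blocks gives the Jordan form J above.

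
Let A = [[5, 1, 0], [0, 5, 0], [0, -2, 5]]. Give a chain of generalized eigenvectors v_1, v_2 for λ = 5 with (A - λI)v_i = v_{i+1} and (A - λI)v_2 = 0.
We seek v_1 ∈ ker((A - 5I)^2) \ ker(A - 5I), then set v_{i+1} = (A - 5I) v_i.

One such chain is v_1 = [[0, 1, 1]]^T, v_2 = [[1, 0, -2]]^T. Check: (A - 5I) v_2 = [[0, 0, 0]]^T = 0.

v_1 = [[0, 1, 1]]^T, v_2 = [[1, 0, -2]]^T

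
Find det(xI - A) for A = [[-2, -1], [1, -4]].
χ_A(x) = (x + 3)^2

xI - A = [[x + 2, 1], [-1, x + 4]].

Expanding det(xI - A) along the first row:
det(xI - A) = + (x + 2)·det([[x + 4]]) - (1)·det([[-1]]).

Evaluating gives χ_A(x) = x^2 + 6x + 9 = (x + 3)^2.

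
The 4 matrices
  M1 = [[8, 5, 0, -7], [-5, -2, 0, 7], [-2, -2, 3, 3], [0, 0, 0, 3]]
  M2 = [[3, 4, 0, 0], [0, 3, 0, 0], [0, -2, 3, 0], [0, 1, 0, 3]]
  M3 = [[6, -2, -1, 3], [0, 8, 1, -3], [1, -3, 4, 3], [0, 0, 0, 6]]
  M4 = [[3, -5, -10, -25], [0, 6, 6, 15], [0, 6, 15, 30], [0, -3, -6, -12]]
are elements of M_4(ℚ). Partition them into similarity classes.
3 classes: {M1}, {M2, M4}, {M3}

Characteristic polynomials: χ_{M1} = (x - 3)^4, χ_{M2} = (x - 3)^4, χ_{M3} = (x - 6)^4, χ_{M4} = (x - 3)^4.

{M1}: invariant factors (x - 3)^2, (x - 3)^2.

{M2, M4}: invariant factors x - 3, x - 3, (x - 3)^2.

{M3}: invariant factors x - 6, (x - 6)^3.

Matrices are similar if and only if their invariant-factor lists agree; the partition into similarity classes is {M1}, {M2, M4}, {M3}.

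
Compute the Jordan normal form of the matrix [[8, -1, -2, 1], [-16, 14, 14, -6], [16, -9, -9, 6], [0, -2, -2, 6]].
J = [[4, 1, 0, 0], [0, 4, 0, 0], [0, 0, 5, 0], [0, 0, 0, 6]]

The characteristic polynomial is det(xI - A) = (x - 6)(x - 5)(x - 4)^2, so the eigenvalues are 4 (algebraic multiplicity 2), 5 (algebraic multiplicity 1), 6 (algebraic multiplicity 1).

For λ = 4: rank(A - 4I) = 3, rank((A - 4I)^2) = 2. The eigenspace has dimension 4 - 3 = 1, so there is 1 Jordan block; the rank sequence gives block sizes [2].

For λ = 5: algebraic multiplicity 1 gives one 1×1 block.

For λ = 6: algebraic multiplicity 1 gives one 1×1 block.

Assembling the blocks gives the Jordan form J above.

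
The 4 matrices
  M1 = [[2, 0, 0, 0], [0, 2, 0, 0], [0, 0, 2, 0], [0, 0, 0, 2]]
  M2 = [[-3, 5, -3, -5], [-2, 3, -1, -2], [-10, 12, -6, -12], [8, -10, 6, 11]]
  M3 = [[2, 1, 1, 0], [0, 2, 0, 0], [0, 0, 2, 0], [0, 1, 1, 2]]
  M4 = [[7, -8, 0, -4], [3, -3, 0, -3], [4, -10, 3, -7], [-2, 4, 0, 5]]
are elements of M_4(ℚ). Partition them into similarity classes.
4 classes: {M1}, {M2}, {M3}, {M4}

Characteristic polynomials: χ_{M1} = (x - 2)^4, χ_{M2} = (x - 2)(x - 1)^3, χ_{M3} = (x - 2)^4, χ_{M4} = (x - 3)^4.

{M1}: invariant factors x - 2, x - 2, x - 2, x - 2.

{M2}: invariant factors x - 1, (x - 2)(x - 1)^2.

{M3}: invariant factors x - 2, x - 2, (x - 2)^2.

{M4}: invariant factors (x - 3)^2, (x - 3)^2.

Matrices are similar if and only if their invariant-factor lists agree; the partition into similarity classes is {M1}, {M2}, {M3}, {M4}.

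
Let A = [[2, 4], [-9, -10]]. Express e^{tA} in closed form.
A has Jordan form J = [[-4, 1], [0, -4]] with A = PJP^{-1}, so e^{tA} = P e^{tJ} P^{-1}.

For a Jordan block J_k(λ), e^{tJ_k(λ)} = e^{λt} · (I + tN + t^2 N^2/2! + ... + t^{k-1} N^{k-1}/(k-1)!) where N is the nilpotent superdiagonal part.

Assembling the blocks and conjugating back gives the entries of e^{tA} as shown above.

e^{tA} = [[(6*t + 1)*e^{-4*t}, 4*t*e^{-4*t}], [-9*t*e^{-4*t}, (1 - 6*t)*e^{-4*t}]]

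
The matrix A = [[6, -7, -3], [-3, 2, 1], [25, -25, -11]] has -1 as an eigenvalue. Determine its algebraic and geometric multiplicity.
algebraic multiplicity 3, geometric multiplicity 1

The characteristic polynomial is (x + 1)^3, so the factor x + 1 appears with exponent 3: the algebraic multiplicity is 3.

rank(A + I) = 2, so the eigenspace has dimension 3 - 2 = 1: the geometric multiplicity is 1.

Since 1 < 3, A is not diagonalizable.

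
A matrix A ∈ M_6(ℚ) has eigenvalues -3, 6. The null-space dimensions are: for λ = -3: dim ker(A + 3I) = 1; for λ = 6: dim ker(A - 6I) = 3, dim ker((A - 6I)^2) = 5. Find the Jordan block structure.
λ = -3: successive nullity increments [1] count blocks of size ≥ k; block sizes are [1].
λ = 6: successive nullity increments [3, 2] count blocks of size ≥ k; block sizes are [2, 2, 1].

Jordan blocks: (-3, 1), (6, 2), (6, 2), (6, 1)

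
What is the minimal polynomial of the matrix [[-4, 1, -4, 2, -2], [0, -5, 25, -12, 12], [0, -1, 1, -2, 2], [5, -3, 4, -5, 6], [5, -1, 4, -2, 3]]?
m_A(x) = (x - 1)(x + 4)^3

The characteristic polynomial factors as (x - 1)^2(x + 4)^3. The minimal polynomial is ∏(x - λ)^{k_λ} where k_λ is the size of the largest Jordan block at λ.

For λ = -4: rank(A + 4I) = 4, and the largest Jordan block has size 3 (the smallest k with rank((A + 4I)^k) = rank((A + 4I)^(k+1))).
For λ = 1: rank(A - I) = 3, and the largest Jordan block has size 1 (the smallest k with rank((A - I)^k) = rank((A - I)^(k+1))).

So m_A(x) = (x - 1)(x + 4)^3.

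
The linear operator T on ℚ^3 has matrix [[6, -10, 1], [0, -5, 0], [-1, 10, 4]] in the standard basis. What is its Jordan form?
The characteristic polynomial is det(xI - A) = (x - 5)^2(x + 5), so the eigenvalues are -5 (algebraic multiplicity 1), 5 (algebraic multiplicity 2).

For λ = -5: algebraic multiplicity 1 gives one 1×1 block.

For λ = 5: rank(A - 5I) = 2, rank((A - 5I)^2) = 1. The eigenspace has dimension 3 - 2 = 1, so there is 1 Jordan block; the rank sequence gives block sizes [2].

Assembling the blocks gives the Jordan form J above.

J = [[-5, 0, 0], [0, 5, 1], [0, 0, 5]]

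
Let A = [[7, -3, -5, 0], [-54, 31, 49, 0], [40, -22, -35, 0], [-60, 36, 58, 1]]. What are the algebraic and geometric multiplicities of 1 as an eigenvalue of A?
The characteristic polynomial is (x - 1)^4, so the factor x - 1 appears with exponent 4: the algebraic multiplicity is 4.

rank(A - I) = 2, so the eigenspace has dimension 4 - 2 = 2: the geometric multiplicity is 2.

Since 2 < 4, A is not diagonalizable.

algebraic multiplicity 4, geometric multiplicity 2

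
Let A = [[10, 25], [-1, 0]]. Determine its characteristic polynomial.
xI - A = [[x - 10, -25], [1, x]].

Expanding det(xI - A) along the first row:
det(xI - A) = + (x - 10)·det([[x]]) - (-25)·det([[1]]).

Evaluating gives χ_A(x) = x^2 - 10x + 25 = (x - 5)^2.

χ_A(x) = (x - 5)^2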